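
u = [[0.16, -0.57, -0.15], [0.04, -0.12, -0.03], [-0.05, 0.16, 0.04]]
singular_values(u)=[0.65, 0.01, 0.0]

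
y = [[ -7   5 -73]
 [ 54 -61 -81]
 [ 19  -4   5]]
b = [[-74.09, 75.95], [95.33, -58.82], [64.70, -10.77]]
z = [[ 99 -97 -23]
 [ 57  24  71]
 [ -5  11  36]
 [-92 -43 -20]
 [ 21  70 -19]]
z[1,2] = 71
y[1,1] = -61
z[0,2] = -23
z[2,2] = 36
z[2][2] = 36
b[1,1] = -58.82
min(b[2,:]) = -10.77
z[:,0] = [99, 57, -5, -92, 21]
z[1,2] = 71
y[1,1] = -61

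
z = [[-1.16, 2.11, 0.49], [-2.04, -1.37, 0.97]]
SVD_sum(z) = [[0.1, 0.08, -0.05], [-1.97, -1.48, 0.94]] + [[-1.26, 2.03, 0.54], [-0.07, 0.11, 0.03]]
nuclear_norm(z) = 5.10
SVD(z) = [[-0.05, 1.00], [1.00, 0.05]] @ diag([2.6423366641759882, 2.4566759967792478]) @ [[-0.75, -0.56, 0.36], [-0.51, 0.83, 0.22]]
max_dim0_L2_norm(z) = 2.52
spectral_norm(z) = 2.64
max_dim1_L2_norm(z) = 2.64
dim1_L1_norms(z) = [3.76, 4.38]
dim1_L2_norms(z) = [2.46, 2.64]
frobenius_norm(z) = 3.61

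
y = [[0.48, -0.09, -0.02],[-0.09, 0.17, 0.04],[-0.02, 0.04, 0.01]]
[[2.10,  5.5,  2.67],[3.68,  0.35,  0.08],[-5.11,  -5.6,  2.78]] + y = [[2.58, 5.41, 2.65], [3.59, 0.52, 0.12], [-5.13, -5.56, 2.79]]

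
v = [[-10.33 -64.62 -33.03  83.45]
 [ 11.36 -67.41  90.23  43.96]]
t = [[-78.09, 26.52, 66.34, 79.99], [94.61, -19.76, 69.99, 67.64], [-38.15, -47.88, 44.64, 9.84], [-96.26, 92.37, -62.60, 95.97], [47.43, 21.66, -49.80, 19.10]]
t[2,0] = -38.15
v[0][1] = -64.62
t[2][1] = -47.88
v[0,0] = -10.33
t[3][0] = -96.26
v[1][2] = 90.23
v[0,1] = -64.62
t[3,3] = 95.97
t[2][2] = 44.64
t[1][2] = 69.99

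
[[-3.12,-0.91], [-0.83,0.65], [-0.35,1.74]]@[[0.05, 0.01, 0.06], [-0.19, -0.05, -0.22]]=[[0.02, 0.01, 0.01], [-0.16, -0.04, -0.19], [-0.35, -0.09, -0.40]]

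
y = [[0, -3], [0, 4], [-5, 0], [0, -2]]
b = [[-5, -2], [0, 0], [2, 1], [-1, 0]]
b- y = [[-5, 1], [0, -4], [7, 1], [-1, 2]]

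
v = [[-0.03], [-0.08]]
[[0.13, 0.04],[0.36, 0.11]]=v@ [[-4.45,-1.36]]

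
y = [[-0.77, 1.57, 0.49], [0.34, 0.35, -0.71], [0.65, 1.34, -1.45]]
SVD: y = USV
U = [[0.37,-0.92,-0.12], [0.32,0.25,-0.91], [0.87,0.3,0.39]]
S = [2.31, 1.74, 0.04]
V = [[0.17, 0.81, -0.57], [0.57, -0.55, -0.61], [0.80, 0.22, 0.55]]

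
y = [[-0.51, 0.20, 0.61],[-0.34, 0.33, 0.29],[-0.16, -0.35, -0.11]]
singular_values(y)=[0.98, 0.41, 0.14]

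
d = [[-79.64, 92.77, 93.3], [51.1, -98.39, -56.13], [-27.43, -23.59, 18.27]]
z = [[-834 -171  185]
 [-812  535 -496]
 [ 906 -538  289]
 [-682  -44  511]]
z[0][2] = 185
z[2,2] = 289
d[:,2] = [93.3, -56.13, 18.27]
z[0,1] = -171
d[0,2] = 93.3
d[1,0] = 51.1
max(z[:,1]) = 535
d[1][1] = -98.39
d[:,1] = [92.77, -98.39, -23.59]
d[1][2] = -56.13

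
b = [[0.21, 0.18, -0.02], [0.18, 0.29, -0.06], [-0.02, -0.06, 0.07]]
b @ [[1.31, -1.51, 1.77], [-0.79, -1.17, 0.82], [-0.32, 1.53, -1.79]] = [[0.14,  -0.56,  0.56],[0.03,  -0.70,  0.66],[-0.00,  0.21,  -0.21]]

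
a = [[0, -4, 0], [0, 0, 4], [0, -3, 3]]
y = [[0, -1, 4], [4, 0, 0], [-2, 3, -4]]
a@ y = [[-16, 0, 0], [-8, 12, -16], [-18, 9, -12]]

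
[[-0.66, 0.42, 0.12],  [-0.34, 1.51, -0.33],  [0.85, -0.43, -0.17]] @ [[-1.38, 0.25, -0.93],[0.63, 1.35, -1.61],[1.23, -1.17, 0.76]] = [[1.32,0.26,0.03], [1.01,2.34,-2.37], [-1.65,-0.17,-0.23]]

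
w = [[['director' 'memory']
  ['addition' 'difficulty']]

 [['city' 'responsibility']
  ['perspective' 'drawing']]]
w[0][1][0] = 'addition'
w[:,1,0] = ['addition', 'perspective']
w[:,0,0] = ['director', 'city']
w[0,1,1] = 'difficulty'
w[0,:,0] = ['director', 'addition']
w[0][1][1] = 'difficulty'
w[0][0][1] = 'memory'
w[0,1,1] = 'difficulty'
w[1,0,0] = 'city'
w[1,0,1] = 'responsibility'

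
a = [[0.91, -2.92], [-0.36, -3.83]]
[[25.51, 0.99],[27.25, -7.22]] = a@[[4.00, 5.48],[-7.49, 1.37]]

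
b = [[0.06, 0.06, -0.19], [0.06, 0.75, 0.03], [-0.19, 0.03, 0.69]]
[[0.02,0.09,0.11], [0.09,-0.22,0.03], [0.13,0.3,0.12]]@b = [[-0.01, 0.07, 0.07], [-0.01, -0.16, -0.0], [0.00, 0.24, 0.07]]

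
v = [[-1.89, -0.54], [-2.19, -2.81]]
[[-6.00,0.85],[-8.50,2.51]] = v @ [[2.97, -0.25], [0.71, -0.7]]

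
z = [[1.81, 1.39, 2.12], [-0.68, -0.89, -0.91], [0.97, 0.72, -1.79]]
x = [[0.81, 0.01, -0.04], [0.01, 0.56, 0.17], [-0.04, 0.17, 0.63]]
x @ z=[[1.42, 1.09, 1.78],[-0.20, -0.36, -0.79],[0.42, 0.25, -1.37]]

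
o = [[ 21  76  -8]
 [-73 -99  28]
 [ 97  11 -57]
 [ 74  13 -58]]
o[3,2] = -58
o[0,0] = 21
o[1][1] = -99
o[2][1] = 11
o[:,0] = [21, -73, 97, 74]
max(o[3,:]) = 74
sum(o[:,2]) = -95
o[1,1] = -99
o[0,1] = 76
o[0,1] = 76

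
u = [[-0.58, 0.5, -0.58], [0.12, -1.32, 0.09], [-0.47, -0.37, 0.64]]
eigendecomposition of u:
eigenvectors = [[-0.38, -0.9, -0.51],[0.02, -0.23, 0.86],[0.93, -0.38, 0.04]]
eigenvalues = [0.82, -0.7, -1.39]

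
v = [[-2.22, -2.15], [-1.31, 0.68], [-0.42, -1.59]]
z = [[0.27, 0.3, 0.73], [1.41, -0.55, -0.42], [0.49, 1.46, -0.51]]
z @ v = [[-1.3, -1.54], [-2.23, -2.74], [-2.79, 0.75]]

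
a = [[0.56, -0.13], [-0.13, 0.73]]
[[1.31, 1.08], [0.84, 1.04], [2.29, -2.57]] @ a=[[0.59, 0.62],[0.34, 0.65],[1.62, -2.17]]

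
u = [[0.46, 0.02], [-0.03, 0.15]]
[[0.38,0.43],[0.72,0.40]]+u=[[0.84, 0.45], [0.69, 0.55]]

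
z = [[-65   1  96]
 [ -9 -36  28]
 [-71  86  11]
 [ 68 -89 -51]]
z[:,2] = [96, 28, 11, -51]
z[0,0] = -65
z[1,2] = 28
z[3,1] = -89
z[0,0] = -65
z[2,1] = 86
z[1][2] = 28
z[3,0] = 68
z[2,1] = 86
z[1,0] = -9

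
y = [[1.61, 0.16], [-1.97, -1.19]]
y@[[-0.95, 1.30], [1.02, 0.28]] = [[-1.37,2.14],[0.66,-2.89]]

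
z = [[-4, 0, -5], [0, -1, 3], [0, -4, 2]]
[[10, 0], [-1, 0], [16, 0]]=z@[[0, 0], [-5, 0], [-2, 0]]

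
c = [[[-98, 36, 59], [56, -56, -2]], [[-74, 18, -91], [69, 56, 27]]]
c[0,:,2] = [59, -2]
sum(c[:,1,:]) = 150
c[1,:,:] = [[-74, 18, -91], [69, 56, 27]]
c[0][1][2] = -2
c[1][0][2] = -91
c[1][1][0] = 69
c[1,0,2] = -91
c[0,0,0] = -98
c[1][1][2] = 27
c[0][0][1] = 36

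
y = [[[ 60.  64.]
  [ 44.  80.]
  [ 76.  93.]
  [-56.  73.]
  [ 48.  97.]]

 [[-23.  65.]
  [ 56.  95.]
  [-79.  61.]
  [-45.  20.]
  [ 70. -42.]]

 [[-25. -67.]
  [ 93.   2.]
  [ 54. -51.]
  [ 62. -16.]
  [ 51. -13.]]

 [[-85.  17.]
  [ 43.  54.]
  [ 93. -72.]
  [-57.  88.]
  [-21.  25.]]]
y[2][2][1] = -51.0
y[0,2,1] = 93.0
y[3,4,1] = 25.0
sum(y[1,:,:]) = 178.0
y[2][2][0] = 54.0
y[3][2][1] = -72.0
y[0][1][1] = 80.0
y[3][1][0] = 43.0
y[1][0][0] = -23.0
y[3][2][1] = -72.0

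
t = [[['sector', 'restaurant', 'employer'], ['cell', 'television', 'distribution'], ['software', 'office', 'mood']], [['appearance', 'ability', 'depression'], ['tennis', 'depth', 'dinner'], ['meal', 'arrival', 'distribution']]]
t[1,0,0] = 'appearance'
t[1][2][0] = 'meal'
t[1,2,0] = 'meal'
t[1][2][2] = 'distribution'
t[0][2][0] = 'software'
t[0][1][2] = 'distribution'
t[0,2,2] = 'mood'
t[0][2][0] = 'software'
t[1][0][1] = 'ability'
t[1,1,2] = 'dinner'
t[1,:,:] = [['appearance', 'ability', 'depression'], ['tennis', 'depth', 'dinner'], ['meal', 'arrival', 'distribution']]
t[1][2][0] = 'meal'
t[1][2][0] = 'meal'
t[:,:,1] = [['restaurant', 'television', 'office'], ['ability', 'depth', 'arrival']]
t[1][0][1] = 'ability'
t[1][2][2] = 'distribution'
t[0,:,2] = ['employer', 'distribution', 'mood']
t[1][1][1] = 'depth'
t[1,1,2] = 'dinner'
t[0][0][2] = 'employer'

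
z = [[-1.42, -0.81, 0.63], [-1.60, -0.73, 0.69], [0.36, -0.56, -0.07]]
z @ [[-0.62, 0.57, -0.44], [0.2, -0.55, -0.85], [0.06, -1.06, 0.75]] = [[0.76, -1.03, 1.79], [0.89, -1.24, 1.84], [-0.34, 0.59, 0.27]]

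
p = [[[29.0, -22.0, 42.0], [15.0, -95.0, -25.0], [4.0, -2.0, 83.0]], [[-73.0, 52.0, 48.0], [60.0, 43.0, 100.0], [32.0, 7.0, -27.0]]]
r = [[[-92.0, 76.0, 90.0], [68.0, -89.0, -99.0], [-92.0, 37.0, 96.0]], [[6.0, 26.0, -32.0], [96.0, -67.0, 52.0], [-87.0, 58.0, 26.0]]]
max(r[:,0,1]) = 76.0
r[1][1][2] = 52.0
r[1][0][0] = 6.0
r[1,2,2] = 26.0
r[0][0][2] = 90.0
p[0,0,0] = 29.0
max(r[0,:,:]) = 96.0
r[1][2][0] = -87.0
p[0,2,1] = -2.0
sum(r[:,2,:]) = 38.0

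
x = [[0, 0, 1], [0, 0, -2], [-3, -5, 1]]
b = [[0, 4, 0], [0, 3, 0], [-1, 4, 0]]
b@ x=[[0, 0, -8], [0, 0, -6], [0, 0, -9]]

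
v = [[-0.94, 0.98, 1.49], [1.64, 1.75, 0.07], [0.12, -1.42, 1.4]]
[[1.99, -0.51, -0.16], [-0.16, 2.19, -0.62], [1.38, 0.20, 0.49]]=v @[[-0.25,1.12,-0.06], [0.10,0.19,-0.30], [1.11,0.24,0.05]]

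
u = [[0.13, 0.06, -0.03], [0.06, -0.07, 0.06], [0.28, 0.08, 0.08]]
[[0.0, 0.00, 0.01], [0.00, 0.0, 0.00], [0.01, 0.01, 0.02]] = u @[[0.01, 0.02, 0.06], [0.03, -0.0, 0.01], [0.04, 0.05, 0.03]]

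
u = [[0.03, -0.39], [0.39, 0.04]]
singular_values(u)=[0.4, 0.39]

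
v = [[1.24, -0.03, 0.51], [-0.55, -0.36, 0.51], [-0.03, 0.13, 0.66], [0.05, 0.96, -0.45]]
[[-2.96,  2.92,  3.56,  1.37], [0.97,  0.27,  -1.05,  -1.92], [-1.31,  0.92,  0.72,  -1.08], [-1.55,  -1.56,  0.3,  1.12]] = v @ [[-1.78, 1.65, 2.45, 1.78], [-2.28, -0.94, 0.69, 0.31], [-1.62, 1.65, 1.07, -1.62]]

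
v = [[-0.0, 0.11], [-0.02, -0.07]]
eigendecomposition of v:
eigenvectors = [[0.92+0.00j, 0.92-0.00j], [-0.29+0.26j, -0.29-0.26j]]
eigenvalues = [(-0.04+0.03j), (-0.04-0.03j)]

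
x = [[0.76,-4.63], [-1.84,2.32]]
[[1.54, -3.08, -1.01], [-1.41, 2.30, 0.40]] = x @ [[0.44, -0.52, 0.07],[-0.26, 0.58, 0.23]]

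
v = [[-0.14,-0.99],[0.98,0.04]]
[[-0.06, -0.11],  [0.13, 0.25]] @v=[[-0.1, 0.05], [0.23, -0.12]]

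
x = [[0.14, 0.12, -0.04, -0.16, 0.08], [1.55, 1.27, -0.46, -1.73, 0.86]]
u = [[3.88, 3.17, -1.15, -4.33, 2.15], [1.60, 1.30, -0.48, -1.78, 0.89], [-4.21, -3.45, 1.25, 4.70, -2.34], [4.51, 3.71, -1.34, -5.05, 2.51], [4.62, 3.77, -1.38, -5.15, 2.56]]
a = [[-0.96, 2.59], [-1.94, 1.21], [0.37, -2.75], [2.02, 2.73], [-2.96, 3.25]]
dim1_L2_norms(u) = [7.06, 2.91, 7.67, 8.23, 8.4]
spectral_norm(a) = 6.21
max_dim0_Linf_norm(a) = 3.25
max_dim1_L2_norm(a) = 4.4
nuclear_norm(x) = 2.84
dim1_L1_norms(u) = [14.68, 6.05, 15.95, 17.12, 17.48]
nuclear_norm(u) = 16.01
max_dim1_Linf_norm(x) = 1.73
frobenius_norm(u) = 15.98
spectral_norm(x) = 2.83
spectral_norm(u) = 15.98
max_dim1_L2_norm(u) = 8.4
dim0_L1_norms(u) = [18.82, 15.4, 5.6, 21.01, 10.45]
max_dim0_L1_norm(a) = 12.53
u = a @ x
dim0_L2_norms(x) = [1.56, 1.28, 0.46, 1.74, 0.86]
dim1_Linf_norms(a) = [2.59, 1.94, 2.75, 2.73, 3.25]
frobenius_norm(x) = 2.83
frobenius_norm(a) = 7.17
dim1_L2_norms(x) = [0.26, 2.82]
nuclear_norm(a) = 9.80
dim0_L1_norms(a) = [8.25, 12.53]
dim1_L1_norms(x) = [0.54, 5.87]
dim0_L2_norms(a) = [4.2, 5.81]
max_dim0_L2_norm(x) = 1.74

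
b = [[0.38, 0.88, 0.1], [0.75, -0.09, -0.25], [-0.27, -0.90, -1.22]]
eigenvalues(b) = [1.02, -0.51, -1.43]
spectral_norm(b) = 1.70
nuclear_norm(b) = 3.09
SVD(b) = [[-0.46, -0.49, 0.74], [0.04, -0.84, -0.54], [0.89, -0.22, 0.40]] @ diag([1.702754539622498, 0.8869031514381277, 0.497222060817995]) @ [[-0.23, -0.71, -0.67], [-0.86, -0.18, 0.48], [-0.46, 0.68, -0.56]]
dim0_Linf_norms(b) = [0.75, 0.9, 1.22]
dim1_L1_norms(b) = [1.36, 1.09, 2.39]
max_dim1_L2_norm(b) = 1.54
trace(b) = -0.93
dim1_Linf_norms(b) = [0.88, 0.75, 1.22]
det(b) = 0.75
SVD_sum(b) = [[0.18,0.55,0.52],[-0.01,-0.04,-0.04],[-0.34,-1.07,-1.01]] + [[0.37, 0.08, -0.21], [0.64, 0.14, -0.36], [0.17, 0.04, -0.09]] + [[-0.17,0.25,-0.21], [0.12,-0.18,0.15], [-0.09,0.14,-0.11]]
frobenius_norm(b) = 1.98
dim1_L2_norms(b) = [0.96, 0.8, 1.54]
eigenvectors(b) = [[-0.75, -0.54, -0.19], [-0.58, 0.61, 0.28], [0.32, -0.58, 0.94]]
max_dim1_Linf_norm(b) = 1.22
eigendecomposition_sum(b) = [[0.61, 0.51, -0.03],  [0.47, 0.39, -0.02],  [-0.26, -0.22, 0.01]] + [[-0.19, 0.19, -0.1], [0.22, -0.22, 0.11], [-0.20, 0.21, -0.1]] + [[-0.04,0.18,0.23], [0.06,-0.26,-0.34], [0.2,-0.89,-1.13]]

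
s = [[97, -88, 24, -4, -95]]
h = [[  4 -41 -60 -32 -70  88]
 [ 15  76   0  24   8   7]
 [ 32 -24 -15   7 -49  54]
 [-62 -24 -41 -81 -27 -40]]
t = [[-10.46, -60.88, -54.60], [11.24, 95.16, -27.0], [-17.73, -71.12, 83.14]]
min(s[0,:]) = -95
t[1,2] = -27.0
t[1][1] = 95.16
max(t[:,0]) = 11.24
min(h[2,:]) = -49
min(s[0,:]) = -95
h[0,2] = -60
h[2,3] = 7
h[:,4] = [-70, 8, -49, -27]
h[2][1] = -24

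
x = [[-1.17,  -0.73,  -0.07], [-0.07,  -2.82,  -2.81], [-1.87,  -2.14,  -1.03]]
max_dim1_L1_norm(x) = 5.7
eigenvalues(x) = [0.12, -0.38, -4.76]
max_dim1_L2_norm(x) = 3.98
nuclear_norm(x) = 6.80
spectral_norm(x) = 4.79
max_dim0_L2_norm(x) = 3.61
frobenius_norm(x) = 5.19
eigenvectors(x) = [[0.33,0.54,-0.18], [-0.66,-0.64,-0.81], [0.68,0.54,-0.56]]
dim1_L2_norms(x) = [1.38, 3.98, 3.02]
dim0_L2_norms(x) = [2.21, 3.61, 2.99]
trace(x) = -5.02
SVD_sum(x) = [[-0.26, -0.7, -0.55],  [-1.08, -2.87, -2.26],  [-0.78, -2.08, -1.63]] + [[-0.90,  -0.05,  0.49], [1.01,  0.05,  -0.55], [-1.1,  -0.06,  0.59]] + [[-0.01, 0.01, -0.01], [-0.0, 0.0, -0.0], [0.0, -0.01, 0.01]]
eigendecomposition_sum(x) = [[-0.13, -0.03, 0.09],[0.25, 0.06, -0.17],[-0.26, -0.07, 0.18]] + [[-0.78, -0.06, 0.33], [0.91, 0.07, -0.39], [-0.77, -0.06, 0.33]] + [[-0.27,-0.64,-0.49], [-1.23,-2.95,-2.25], [-0.84,-2.02,-1.54]]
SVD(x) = [[-0.19, 0.52, -0.83], [-0.8, -0.58, -0.18], [-0.57, 0.63, 0.52]] @ diag([4.7919526802055845, 1.9834790034566054, 0.02237305337486941]) @ [[0.28, 0.75, 0.59], [-0.88, -0.05, 0.48], [0.39, -0.66, 0.65]]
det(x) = 0.21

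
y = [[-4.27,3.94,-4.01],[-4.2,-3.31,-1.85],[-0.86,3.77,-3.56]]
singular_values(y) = [8.67, 5.74, 1.16]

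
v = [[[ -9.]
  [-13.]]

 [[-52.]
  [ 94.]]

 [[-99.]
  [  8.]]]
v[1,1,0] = 94.0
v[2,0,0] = -99.0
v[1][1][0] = 94.0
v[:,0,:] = [[-9.0], [-52.0], [-99.0]]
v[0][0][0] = -9.0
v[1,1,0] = 94.0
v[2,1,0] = 8.0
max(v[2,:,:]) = 8.0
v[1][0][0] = -52.0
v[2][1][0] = 8.0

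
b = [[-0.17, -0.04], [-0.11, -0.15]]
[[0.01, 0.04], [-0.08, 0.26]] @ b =[[-0.01,  -0.01],[-0.02,  -0.04]]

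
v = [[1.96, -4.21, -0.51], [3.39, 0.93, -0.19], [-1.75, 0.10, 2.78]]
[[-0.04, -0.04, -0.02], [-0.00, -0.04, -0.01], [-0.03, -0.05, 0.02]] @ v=[[-0.18,  0.13,  -0.03],[-0.12,  -0.04,  -0.02],[-0.26,  0.08,  0.08]]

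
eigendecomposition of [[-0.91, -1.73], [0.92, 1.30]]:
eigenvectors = [[(0.81+0j), (0.81-0j)], [-0.52-0.28j, -0.52+0.28j]]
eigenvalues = [(0.2+0.61j), (0.2-0.61j)]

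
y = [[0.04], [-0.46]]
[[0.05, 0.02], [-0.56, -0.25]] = y @ [[1.22, 0.55]]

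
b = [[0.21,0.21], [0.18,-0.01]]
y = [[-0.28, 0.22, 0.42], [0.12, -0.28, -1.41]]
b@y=[[-0.03, -0.01, -0.21], [-0.05, 0.04, 0.09]]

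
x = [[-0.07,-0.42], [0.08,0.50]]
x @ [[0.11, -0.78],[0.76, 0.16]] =[[-0.33, -0.01], [0.39, 0.02]]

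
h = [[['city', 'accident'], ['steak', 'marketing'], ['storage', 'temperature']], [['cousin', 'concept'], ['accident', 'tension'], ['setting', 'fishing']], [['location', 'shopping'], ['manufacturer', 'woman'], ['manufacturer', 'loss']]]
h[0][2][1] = 'temperature'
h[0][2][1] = 'temperature'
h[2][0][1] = 'shopping'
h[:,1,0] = ['steak', 'accident', 'manufacturer']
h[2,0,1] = 'shopping'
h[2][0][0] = 'location'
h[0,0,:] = ['city', 'accident']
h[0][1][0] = 'steak'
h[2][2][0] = 'manufacturer'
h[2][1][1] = 'woman'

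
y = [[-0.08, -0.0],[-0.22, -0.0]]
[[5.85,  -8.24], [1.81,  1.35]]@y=[[1.34, 0.0], [-0.44, 0.00]]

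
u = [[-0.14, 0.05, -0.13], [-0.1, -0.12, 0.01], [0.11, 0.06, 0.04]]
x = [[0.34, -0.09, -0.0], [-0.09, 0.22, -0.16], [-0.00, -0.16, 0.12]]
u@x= [[-0.05, 0.04, -0.02], [-0.02, -0.02, 0.02], [0.03, -0.0, -0.0]]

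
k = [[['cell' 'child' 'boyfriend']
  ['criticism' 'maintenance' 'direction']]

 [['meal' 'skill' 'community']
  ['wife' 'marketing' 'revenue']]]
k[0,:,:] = [['cell', 'child', 'boyfriend'], ['criticism', 'maintenance', 'direction']]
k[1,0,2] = 'community'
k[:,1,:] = [['criticism', 'maintenance', 'direction'], ['wife', 'marketing', 'revenue']]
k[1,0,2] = 'community'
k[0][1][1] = 'maintenance'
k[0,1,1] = 'maintenance'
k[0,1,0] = 'criticism'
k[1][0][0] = 'meal'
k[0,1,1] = 'maintenance'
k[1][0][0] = 'meal'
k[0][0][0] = 'cell'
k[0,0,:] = ['cell', 'child', 'boyfriend']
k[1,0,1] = 'skill'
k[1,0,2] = 'community'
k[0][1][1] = 'maintenance'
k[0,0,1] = 'child'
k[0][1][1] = 'maintenance'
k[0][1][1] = 'maintenance'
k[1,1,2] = 'revenue'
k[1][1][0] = 'wife'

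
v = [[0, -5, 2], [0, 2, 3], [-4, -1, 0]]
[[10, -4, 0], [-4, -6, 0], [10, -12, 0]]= v @ [[-2, 3, 0], [-2, 0, 0], [0, -2, 0]]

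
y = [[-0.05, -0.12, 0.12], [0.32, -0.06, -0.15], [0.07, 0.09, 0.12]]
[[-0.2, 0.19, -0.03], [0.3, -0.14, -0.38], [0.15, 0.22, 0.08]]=y @ [[1.05, 0.33, -0.81], [1.08, -0.04, 0.97], [-0.18, 1.67, 0.39]]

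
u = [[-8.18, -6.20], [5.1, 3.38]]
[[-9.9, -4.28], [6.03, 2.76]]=u@[[0.99, 0.66], [0.29, -0.18]]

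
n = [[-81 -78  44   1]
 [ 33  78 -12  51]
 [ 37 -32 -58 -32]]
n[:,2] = [44, -12, -58]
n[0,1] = -78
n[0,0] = -81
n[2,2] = -58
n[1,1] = 78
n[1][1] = 78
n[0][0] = -81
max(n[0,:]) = 44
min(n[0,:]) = -81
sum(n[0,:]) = -114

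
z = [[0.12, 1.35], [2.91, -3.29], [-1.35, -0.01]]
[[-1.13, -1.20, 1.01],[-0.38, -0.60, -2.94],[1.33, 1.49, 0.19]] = z @ [[-0.98, -1.1, -0.15], [-0.75, -0.79, 0.76]]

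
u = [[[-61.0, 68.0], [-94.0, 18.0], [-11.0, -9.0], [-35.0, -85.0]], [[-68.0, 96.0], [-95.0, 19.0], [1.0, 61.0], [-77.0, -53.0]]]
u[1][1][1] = 19.0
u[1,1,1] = 19.0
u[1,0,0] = -68.0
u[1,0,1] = 96.0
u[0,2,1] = -9.0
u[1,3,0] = -77.0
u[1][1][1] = 19.0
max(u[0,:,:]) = 68.0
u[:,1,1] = [18.0, 19.0]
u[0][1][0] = -94.0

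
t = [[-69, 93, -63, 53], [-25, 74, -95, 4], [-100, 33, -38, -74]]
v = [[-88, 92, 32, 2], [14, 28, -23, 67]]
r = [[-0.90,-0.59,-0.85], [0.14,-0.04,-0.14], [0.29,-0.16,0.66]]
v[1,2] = -23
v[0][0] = -88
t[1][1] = 74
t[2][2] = -38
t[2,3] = -74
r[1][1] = -0.045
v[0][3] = 2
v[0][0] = -88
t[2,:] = [-100, 33, -38, -74]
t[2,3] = -74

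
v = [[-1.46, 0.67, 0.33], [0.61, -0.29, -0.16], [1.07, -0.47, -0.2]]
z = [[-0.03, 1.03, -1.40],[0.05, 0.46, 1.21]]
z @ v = [[-0.83, 0.34, 0.11],[1.50, -0.67, -0.30]]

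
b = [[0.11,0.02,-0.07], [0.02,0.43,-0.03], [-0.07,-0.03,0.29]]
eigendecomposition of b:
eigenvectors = [[-0.95, 0.3, 0.11], [0.03, -0.27, 0.96], [-0.32, -0.92, -0.24]]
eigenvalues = [0.09, 0.3, 0.44]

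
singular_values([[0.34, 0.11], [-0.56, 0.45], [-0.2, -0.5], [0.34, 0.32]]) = [0.77, 0.75]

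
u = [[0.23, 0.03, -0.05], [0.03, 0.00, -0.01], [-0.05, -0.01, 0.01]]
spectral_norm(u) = 0.24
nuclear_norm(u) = 0.25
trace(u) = 0.24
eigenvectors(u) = [[0.97, 0.25, 0.01],[0.13, -0.53, 0.84],[-0.21, 0.81, 0.55]]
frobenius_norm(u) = 0.24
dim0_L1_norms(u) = [0.31, 0.04, 0.07]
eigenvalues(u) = [0.24, 0.0, -0.01]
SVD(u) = [[-0.97, -0.01, 0.25], [-0.13, -0.84, -0.53], [0.21, -0.55, 0.81]] @ diag([0.2448672587567735, 0.00618732655854502, 0.0013200678017715563]) @ [[-0.97, -0.13, 0.21],[0.01, 0.84, 0.55],[0.25, -0.53, 0.81]]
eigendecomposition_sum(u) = [[0.23, 0.03, -0.05], [0.03, 0.0, -0.01], [-0.05, -0.01, 0.01]] + [[0.0, -0.00, 0.00], [-0.0, 0.00, -0.0], [0.00, -0.00, 0.0]] + [[-0.0, -0.00, -0.0], [-0.0, -0.00, -0.00], [-0.00, -0.0, -0.0]]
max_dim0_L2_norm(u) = 0.24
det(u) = -0.00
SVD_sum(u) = [[0.23, 0.03, -0.05], [0.03, 0.00, -0.01], [-0.05, -0.01, 0.01]] + [[-0.0, -0.00, -0.00],[-0.00, -0.0, -0.00],[-0.00, -0.00, -0.00]] + [[0.0,  -0.00,  0.0], [-0.00,  0.00,  -0.00], [0.00,  -0.0,  0.00]]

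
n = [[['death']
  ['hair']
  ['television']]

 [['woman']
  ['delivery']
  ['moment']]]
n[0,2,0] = 'television'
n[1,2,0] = 'moment'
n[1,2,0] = 'moment'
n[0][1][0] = 'hair'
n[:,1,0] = ['hair', 'delivery']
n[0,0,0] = 'death'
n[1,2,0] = 'moment'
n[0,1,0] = 'hair'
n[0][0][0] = 'death'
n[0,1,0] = 'hair'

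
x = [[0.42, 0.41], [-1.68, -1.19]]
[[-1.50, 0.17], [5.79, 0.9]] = x @ [[-3.14, -3.02], [-0.43, 3.51]]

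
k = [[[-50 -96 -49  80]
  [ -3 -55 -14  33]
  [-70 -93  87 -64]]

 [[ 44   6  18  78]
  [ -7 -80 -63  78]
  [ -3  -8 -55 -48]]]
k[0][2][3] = -64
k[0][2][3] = -64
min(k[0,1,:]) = -55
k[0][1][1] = -55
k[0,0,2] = -49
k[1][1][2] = -63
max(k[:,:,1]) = 6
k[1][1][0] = -7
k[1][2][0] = -3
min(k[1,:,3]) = -48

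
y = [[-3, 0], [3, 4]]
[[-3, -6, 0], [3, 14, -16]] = y@[[1, 2, 0], [0, 2, -4]]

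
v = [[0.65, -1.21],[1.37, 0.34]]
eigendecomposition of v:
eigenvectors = [[0.08+0.68j, (0.08-0.68j)],[0.73+0.00j, 0.73-0.00j]]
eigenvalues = [(0.5+1.28j), (0.5-1.28j)]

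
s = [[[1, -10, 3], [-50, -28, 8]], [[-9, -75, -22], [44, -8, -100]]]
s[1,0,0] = -9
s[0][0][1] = -10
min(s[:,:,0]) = -50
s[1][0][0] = -9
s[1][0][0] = -9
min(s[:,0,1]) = -75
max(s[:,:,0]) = 44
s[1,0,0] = -9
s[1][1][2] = -100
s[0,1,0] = -50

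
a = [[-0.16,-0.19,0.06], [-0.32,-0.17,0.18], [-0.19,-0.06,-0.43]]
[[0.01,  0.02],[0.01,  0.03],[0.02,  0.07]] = a @ [[-0.04,  -0.12],[-0.02,  -0.06],[-0.03,  -0.11]]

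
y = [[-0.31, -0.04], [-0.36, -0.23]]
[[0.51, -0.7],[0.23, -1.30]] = y @ [[-1.90,1.92], [1.98,2.65]]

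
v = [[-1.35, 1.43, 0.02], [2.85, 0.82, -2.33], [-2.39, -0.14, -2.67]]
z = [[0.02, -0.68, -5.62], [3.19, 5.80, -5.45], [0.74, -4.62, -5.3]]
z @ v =[[11.47,0.26,16.59], [25.25,10.08,1.1], [-1.5,-1.99,24.93]]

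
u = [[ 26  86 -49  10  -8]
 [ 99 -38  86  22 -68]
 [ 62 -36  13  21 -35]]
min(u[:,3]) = 10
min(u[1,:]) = -68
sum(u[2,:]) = 25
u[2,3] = 21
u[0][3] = 10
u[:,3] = [10, 22, 21]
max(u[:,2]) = 86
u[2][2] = 13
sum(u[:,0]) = 187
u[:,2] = [-49, 86, 13]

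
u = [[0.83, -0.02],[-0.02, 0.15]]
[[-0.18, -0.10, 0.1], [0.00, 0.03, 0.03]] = u @[[-0.22, -0.12, 0.13], [0.00, 0.17, 0.24]]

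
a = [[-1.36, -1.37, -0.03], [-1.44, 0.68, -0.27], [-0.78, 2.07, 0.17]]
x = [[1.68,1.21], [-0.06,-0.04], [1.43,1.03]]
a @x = [[-2.25,-1.62], [-2.85,-2.05], [-1.19,-0.85]]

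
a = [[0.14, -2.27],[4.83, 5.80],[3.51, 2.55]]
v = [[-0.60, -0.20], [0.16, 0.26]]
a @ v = [[-0.45, -0.62], [-1.97, 0.54], [-1.7, -0.04]]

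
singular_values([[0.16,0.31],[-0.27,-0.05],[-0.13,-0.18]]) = [0.46, 0.19]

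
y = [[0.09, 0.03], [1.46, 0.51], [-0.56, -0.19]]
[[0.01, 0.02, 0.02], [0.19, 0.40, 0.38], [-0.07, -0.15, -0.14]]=y @ [[0.14, 0.18, 0.22],  [-0.02, 0.27, 0.11]]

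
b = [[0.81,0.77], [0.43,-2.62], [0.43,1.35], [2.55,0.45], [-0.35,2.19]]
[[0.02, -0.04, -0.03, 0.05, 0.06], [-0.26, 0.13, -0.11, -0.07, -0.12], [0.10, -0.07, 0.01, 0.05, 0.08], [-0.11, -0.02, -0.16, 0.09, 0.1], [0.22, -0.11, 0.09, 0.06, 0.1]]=b @[[-0.06, -0.0, -0.07, 0.03, 0.03], [0.09, -0.05, 0.03, 0.03, 0.05]]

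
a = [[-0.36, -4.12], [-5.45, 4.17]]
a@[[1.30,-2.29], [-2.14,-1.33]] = [[8.35,6.3], [-16.01,6.93]]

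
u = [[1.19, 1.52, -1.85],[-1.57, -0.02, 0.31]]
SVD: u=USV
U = [[-0.92, 0.40], [0.40, 0.92]]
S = [2.87, 1.22]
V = [[-0.6, -0.49, 0.63], [-0.79, 0.48, -0.37]]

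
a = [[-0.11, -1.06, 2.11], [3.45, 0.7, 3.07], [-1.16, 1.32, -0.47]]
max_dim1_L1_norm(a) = 7.22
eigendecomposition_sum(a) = [[(-0.05+1.36j), -0.53-0.24j, (1.06+0.49j)], [1.33+0.11j, -0.25+0.51j, (0.53-1.02j)], [-0.78-0.60j, (0.36-0.21j), (-0.73+0.42j)]] + [[(-0.05-1.36j), -0.53+0.24j, (1.06-0.49j)],[1.33-0.11j, -0.25-0.51j, (0.53+1.02j)],[(-0.78+0.6j), (0.36+0.21j), (-0.73-0.42j)]] + [[(-0+0j),  -0.01-0.00j,  (-0.01+0j)], [0.79-0.00j,  1.21+0.00j,  2.01-0.00j], [(0.39-0j),  (0.6+0j),  1.00-0.00j]]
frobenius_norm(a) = 5.54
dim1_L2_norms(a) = [2.36, 4.67, 1.82]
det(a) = 13.86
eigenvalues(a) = [(-1.04+2.28j), (-1.04-2.28j), (2.2+0j)]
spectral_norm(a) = 4.96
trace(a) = 0.12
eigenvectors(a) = [[0.63+0.00j,0.63-0.00j,-0.01+0.00j], [(0.03-0.62j),(0.03+0.62j),(0.9+0j)], [(-0.27+0.37j),-0.27-0.37j,(0.44+0j)]]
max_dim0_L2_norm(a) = 3.75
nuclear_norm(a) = 8.38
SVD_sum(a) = [[0.99, 0.01, 1.03], [3.20, 0.04, 3.32], [-0.79, -0.01, -0.82]] + [[-0.79,  -1.41,  0.78], [0.33,  0.58,  -0.32], [0.32,  0.57,  -0.32]] + [[-0.31, 0.34, 0.3], [-0.07, 0.08, 0.07], [-0.70, 0.76, 0.66]]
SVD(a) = [[0.29, -0.87, 0.41], [0.93, 0.36, 0.10], [-0.23, 0.35, 0.91]] @ diag([4.95916144716752, 2.075400818462162, 1.3466733767524885]) @ [[0.69, 0.01, 0.72], [0.44, 0.79, -0.43], [-0.57, 0.62, 0.54]]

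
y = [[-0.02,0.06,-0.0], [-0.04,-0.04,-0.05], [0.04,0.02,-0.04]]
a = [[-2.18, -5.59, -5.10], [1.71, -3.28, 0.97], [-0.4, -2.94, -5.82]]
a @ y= [[0.06,-0.01,0.48], [0.14,0.25,0.13], [-0.11,-0.02,0.38]]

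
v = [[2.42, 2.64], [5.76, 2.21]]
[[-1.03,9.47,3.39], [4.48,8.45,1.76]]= v @ [[1.43, 0.14, -0.29], [-1.7, 3.46, 1.55]]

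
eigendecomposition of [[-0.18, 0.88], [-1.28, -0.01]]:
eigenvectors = [[(-0.05+0.64j), (-0.05-0.64j)], [(-0.77+0j), -0.77-0.00j]]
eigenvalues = [(-0.09+1.06j), (-0.09-1.06j)]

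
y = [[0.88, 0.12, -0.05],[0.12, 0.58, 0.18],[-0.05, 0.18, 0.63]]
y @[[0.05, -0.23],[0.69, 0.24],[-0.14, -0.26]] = [[0.13,-0.16], [0.38,0.06], [0.03,-0.11]]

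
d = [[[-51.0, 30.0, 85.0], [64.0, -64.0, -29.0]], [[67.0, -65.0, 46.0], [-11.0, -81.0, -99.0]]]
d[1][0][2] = 46.0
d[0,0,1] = 30.0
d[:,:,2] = [[85.0, -29.0], [46.0, -99.0]]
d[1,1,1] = -81.0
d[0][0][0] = -51.0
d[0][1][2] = -29.0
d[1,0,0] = 67.0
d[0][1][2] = -29.0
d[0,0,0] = -51.0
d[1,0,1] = -65.0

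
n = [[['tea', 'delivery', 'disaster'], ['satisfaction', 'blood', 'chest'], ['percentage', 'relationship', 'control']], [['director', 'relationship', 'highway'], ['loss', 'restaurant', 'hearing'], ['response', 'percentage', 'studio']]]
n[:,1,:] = [['satisfaction', 'blood', 'chest'], ['loss', 'restaurant', 'hearing']]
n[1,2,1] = 'percentage'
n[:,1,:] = [['satisfaction', 'blood', 'chest'], ['loss', 'restaurant', 'hearing']]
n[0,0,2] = 'disaster'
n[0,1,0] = 'satisfaction'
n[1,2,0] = 'response'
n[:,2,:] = [['percentage', 'relationship', 'control'], ['response', 'percentage', 'studio']]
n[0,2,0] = 'percentage'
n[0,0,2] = 'disaster'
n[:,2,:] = [['percentage', 'relationship', 'control'], ['response', 'percentage', 'studio']]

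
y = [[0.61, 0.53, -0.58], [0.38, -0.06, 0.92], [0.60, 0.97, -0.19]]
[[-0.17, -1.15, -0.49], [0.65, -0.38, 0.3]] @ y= [[-0.83, -0.5, -0.87],[0.43, 0.66, -0.78]]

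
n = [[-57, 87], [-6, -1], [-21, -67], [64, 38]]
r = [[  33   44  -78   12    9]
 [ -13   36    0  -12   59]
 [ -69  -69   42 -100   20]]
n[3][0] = 64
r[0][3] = 12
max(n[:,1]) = 87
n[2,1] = -67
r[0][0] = 33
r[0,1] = 44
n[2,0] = -21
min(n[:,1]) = -67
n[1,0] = -6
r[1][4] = 59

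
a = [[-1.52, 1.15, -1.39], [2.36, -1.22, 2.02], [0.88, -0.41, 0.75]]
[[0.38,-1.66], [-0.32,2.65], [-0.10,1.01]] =a @[[0.42, 0.11], [0.38, 0.49], [-0.42, 1.48]]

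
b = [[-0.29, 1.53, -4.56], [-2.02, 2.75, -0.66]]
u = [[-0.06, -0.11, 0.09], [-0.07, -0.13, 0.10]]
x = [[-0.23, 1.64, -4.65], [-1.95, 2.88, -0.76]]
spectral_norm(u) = 0.24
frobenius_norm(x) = 6.09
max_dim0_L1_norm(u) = 0.24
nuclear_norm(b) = 8.06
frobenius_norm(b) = 5.94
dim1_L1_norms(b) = [6.38, 5.43]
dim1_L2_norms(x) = [4.94, 3.56]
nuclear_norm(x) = 8.22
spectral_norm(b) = 5.22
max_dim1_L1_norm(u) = 0.3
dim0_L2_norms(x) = [1.96, 3.31, 4.71]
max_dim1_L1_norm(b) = 6.38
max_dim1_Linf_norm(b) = 4.56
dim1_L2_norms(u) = [0.15, 0.18]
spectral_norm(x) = 5.39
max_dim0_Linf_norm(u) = 0.13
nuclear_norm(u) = 0.24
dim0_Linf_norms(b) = [2.02, 2.75, 4.56]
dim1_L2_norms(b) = [4.82, 3.48]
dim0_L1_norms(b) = [2.31, 4.28, 5.22]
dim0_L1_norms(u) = [0.13, 0.24, 0.19]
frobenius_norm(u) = 0.24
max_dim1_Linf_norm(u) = 0.13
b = x + u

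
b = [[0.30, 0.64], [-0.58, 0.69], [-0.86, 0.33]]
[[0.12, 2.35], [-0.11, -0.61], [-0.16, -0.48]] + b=[[0.42, 2.99],[-0.69, 0.08],[-1.02, -0.15]]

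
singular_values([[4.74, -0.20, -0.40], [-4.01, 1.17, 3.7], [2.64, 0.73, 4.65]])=[6.94, 5.9, 0.24]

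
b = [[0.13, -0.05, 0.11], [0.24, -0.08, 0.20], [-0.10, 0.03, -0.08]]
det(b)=0.000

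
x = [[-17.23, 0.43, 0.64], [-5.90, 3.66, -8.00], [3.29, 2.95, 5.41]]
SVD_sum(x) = [[-16.33, 1.08, -3.43], [-7.46, 0.49, -1.56], [4.03, -0.27, 0.85]] + [[-0.89, -0.58, 4.08], [1.48, 0.97, -6.77], [-0.88, -0.57, 3.99]] + [[-0.0, -0.07, -0.01], [0.08, 2.2, 0.33], [0.13, 3.79, 0.57]]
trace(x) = -8.16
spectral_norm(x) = 18.84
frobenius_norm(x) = 21.41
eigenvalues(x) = [(-17.25+0j), (4.54+4.86j), (4.54-4.86j)]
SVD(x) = [[-0.89, 0.46, -0.02], [-0.41, -0.76, 0.5], [0.22, 0.45, 0.87]] @ diag([18.844237498729786, 9.149645407863472, 4.432426198125452]) @ [[0.98, -0.06, 0.20],[-0.21, -0.14, 0.97],[0.03, 0.99, 0.15]]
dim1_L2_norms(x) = [17.25, 10.59, 6.99]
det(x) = -764.23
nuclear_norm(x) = 32.43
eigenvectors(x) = [[(-0.96+0j), 0.01-0.02j, 0.01+0.02j], [-0.21+0.00j, 0.86+0.00j, (0.86-0j)], [(0.17+0j), -0.10-0.51j, -0.10+0.51j]]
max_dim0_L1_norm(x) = 26.42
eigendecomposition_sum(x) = [[-17.21+0.00j, (0.27-0j), 0.58-0.00j], [-3.71+0.00j, 0.06-0.00j, (0.13-0j)], [2.98-0.00j, -0.05+0.00j, (-0.1+0j)]] + [[-0.01+0.02j, 0.08-0.00j, 0.03+0.13j], [(-1.09+0.04j), (1.8+2.89j), -4.06+3.83j], [0.15+0.64j, 1.50-1.41j, 2.76+1.95j]] + [[-0.01-0.02j, 0.08+0.00j, 0.03-0.13j], [-1.09-0.04j, 1.80-2.89j, -4.06-3.83j], [0.15-0.64j, 1.50+1.41j, 2.76-1.95j]]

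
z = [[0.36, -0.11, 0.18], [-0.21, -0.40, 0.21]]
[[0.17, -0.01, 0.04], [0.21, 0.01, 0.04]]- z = [[-0.19, 0.1, -0.14], [0.42, 0.41, -0.17]]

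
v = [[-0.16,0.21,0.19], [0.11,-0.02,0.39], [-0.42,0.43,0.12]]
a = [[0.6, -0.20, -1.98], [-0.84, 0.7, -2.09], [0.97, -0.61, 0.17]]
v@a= [[-0.09,0.06,-0.09], [0.46,-0.27,-0.11], [-0.5,0.31,-0.05]]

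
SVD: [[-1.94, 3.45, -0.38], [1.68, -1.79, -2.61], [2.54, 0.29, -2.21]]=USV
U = [[-0.59, -0.75, -0.3], [0.65, -0.21, -0.73], [0.49, -0.62, 0.61]]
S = [5.26, 3.3, 1.22]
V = [[0.66,-0.58,-0.48], [-0.15,-0.73,0.67], [0.74,0.37,0.56]]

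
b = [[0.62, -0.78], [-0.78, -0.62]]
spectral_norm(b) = 1.00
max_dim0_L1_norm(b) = 1.4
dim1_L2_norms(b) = [1.0, 1.0]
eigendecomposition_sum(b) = [[0.81, -0.39], [-0.39, 0.19]] + [[-0.19, -0.39], [-0.39, -0.81]]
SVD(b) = [[-0.62,0.78], [0.78,0.62]] @ diag([0.9963934965664921, 0.996393496566492]) @ [[-1.00, -0.00],[-0.00, -1.0]]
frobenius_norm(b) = 1.41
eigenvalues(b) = [1.0, -1.0]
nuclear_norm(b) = 1.99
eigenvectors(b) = [[0.9, 0.43], [-0.43, 0.9]]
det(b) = -0.99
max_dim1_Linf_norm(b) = 0.78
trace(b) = 0.00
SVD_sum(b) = [[0.62, 0.0], [-0.78, 0.0]] + [[0.00,-0.78],[0.0,-0.62]]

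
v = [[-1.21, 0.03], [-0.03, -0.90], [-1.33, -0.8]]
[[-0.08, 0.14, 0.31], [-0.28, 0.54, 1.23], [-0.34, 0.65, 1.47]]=v@ [[0.07,-0.13,-0.29], [0.31,-0.60,-1.36]]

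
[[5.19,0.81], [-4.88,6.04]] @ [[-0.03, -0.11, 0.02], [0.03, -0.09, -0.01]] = [[-0.13,-0.64,0.10], [0.33,-0.01,-0.16]]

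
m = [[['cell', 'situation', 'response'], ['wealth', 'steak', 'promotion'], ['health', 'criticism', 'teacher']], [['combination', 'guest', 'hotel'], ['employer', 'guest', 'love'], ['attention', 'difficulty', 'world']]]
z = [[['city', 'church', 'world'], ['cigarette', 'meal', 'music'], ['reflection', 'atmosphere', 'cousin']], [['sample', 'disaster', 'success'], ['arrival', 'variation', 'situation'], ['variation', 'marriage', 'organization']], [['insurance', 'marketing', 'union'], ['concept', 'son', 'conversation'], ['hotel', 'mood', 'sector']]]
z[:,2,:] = [['reflection', 'atmosphere', 'cousin'], ['variation', 'marriage', 'organization'], ['hotel', 'mood', 'sector']]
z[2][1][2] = 'conversation'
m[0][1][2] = 'promotion'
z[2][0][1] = 'marketing'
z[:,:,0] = [['city', 'cigarette', 'reflection'], ['sample', 'arrival', 'variation'], ['insurance', 'concept', 'hotel']]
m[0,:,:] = [['cell', 'situation', 'response'], ['wealth', 'steak', 'promotion'], ['health', 'criticism', 'teacher']]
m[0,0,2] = 'response'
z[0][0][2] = 'world'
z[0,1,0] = 'cigarette'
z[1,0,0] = 'sample'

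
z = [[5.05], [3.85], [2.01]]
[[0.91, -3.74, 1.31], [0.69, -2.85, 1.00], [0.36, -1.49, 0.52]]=z @ [[0.18, -0.74, 0.26]]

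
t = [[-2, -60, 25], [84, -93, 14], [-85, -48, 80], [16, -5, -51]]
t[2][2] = 80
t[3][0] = 16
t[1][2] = 14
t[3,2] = -51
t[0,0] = -2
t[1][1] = -93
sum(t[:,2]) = 68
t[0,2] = 25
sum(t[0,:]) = -37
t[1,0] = 84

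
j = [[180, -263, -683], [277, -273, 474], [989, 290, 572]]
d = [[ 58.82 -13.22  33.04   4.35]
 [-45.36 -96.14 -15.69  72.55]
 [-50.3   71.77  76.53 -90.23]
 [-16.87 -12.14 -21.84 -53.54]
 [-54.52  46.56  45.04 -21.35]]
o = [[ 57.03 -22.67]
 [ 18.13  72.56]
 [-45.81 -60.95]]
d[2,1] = 71.77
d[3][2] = -21.84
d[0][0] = 58.82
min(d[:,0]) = -54.52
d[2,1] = 71.77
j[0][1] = -263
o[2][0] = -45.81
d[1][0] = -45.36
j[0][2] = -683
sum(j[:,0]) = 1446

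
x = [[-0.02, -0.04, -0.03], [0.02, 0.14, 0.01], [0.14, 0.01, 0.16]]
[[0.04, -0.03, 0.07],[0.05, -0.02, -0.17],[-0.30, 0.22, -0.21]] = x @ [[-0.29, 0.42, -1.46], [0.49, -0.31, -1.03], [-1.65, 1.0, 0.02]]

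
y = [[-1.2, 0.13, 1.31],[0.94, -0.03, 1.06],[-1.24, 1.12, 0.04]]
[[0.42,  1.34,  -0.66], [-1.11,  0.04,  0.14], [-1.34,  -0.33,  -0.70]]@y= [[1.57, -0.72, 1.94], [1.2, 0.01, -1.41], [2.17, -0.95, -2.13]]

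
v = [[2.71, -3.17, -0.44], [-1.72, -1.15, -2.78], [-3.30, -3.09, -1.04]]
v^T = [[2.71, -1.72, -3.3],[-3.17, -1.15, -3.09],[-0.44, -2.78, -1.04]]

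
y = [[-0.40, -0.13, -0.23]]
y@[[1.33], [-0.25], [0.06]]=[[-0.51]]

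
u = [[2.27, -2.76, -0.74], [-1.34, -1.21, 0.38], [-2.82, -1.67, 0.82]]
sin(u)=[[-0.63, -0.6, 0.18], [-0.09, -0.88, 0.01], [-0.05, -1.48, -0.01]]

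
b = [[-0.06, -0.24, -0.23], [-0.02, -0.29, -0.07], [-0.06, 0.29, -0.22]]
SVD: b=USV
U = [[-0.55, 0.63, -0.55],[-0.62, 0.12, 0.77],[0.55, 0.77, 0.32]]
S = [0.48, 0.34, 0.0]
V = [[0.03,  0.99,  0.1], [-0.26,  0.11,  -0.96], [-0.97,  -0.0,  0.26]]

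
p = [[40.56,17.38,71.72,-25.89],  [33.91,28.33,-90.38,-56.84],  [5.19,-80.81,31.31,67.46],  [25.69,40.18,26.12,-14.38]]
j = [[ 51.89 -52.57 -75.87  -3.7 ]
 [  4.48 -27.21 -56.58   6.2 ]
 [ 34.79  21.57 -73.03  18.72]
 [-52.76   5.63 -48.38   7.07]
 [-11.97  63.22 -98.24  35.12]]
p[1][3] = -56.84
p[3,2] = 26.12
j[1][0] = 4.48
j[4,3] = 35.12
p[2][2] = 31.31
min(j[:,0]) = -52.76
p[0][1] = 17.38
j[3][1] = 5.63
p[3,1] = 40.18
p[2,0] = 5.19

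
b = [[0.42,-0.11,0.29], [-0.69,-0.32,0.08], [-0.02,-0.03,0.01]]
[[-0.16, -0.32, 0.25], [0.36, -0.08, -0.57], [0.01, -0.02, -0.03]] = b @ [[-0.62, -0.18, 0.55], [0.31, 0.46, 0.68], [0.45, -0.67, 0.34]]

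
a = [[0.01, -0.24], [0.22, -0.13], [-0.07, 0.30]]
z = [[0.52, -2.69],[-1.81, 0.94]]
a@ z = [[0.44, -0.25],[0.35, -0.71],[-0.58, 0.47]]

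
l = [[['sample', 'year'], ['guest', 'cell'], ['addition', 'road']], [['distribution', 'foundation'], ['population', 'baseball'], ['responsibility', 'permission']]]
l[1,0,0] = 'distribution'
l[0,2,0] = 'addition'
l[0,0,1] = 'year'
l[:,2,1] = ['road', 'permission']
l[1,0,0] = 'distribution'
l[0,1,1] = 'cell'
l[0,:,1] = ['year', 'cell', 'road']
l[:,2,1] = ['road', 'permission']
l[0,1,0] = 'guest'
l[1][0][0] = 'distribution'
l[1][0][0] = 'distribution'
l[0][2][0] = 'addition'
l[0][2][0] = 'addition'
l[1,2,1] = 'permission'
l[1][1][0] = 'population'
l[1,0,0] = 'distribution'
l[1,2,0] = 'responsibility'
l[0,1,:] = ['guest', 'cell']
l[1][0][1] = 'foundation'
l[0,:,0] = ['sample', 'guest', 'addition']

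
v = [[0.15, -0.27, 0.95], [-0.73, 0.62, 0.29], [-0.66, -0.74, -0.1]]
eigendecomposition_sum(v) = [[(-0.06+0.36j), (0.08+0.23j), 0.41+0.01j], [-0.15+0.19j, (-0.03+0.16j), (0.24+0.14j)], [-0.39-0.13j, (-0.27+0.05j), -0.08+0.46j]] + [[-0.06-0.36j, 0.08-0.23j, (0.41-0.01j)], [(-0.15-0.19j), -0.03-0.16j, 0.24-0.14j], [(-0.39+0.13j), -0.27-0.05j, -0.08-0.46j]] + [[0.27+0.00j, -0.43+0.00j, 0.12+0.00j], [(-0.43-0j), 0.67-0.00j, (-0.19-0j)], [0.12+0.00j, -0.19+0.00j, 0.06+0.00j]]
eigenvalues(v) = [(-0.17+0.98j), (-0.17-0.98j), (1+0j)]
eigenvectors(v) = [[-0.09-0.60j, -0.09+0.60j, (0.52+0j)], [0.14-0.38j, 0.14+0.38j, -0.82+0.00j], [(0.69+0j), 0.69-0.00j, (0.24+0j)]]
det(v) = 1.00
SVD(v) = [[0.46,0.77,-0.44], [-0.72,0.61,0.33], [0.52,0.16,0.84]] @ diag([1.0033119722052493, 0.9990125966200496, 0.993900859353728]) @ [[0.25,-0.95,0.18], [-0.44,0.05,0.9], [-0.86,-0.30,-0.41]]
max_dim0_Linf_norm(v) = 0.95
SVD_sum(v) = [[0.12,-0.44,0.08], [-0.18,0.69,-0.13], [0.13,-0.5,0.09]] + [[-0.34, 0.04, 0.69], [-0.27, 0.03, 0.55], [-0.07, 0.01, 0.15]] + [[0.37, 0.13, 0.18], [-0.28, -0.1, -0.13], [-0.72, -0.25, -0.34]]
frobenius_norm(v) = 1.73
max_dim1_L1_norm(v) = 1.64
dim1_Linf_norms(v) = [0.95, 0.73, 0.74]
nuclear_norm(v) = 3.00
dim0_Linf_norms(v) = [0.73, 0.74, 0.95]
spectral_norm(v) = 1.00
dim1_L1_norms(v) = [1.37, 1.64, 1.5]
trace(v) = 0.67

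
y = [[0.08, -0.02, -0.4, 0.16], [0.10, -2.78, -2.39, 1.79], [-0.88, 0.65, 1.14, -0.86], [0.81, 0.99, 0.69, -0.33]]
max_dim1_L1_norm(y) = 7.06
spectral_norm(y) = 4.53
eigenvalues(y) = [-2.8, 1.19, -0.28, 0.0]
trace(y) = -1.89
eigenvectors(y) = [[-0.01,-0.29,0.5,-0.26], [0.93,-0.54,-0.62,0.31], [-0.22,0.77,0.27,0.28], [-0.31,-0.16,-0.54,0.87]]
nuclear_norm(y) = 6.15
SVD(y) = [[-0.07,0.12,-0.78,0.62], [-0.9,-0.08,0.31,0.30], [0.34,-0.71,0.29,0.54], [0.26,0.68,0.47,0.49]] @ diag([4.528394727938816, 1.3043509503190425, 0.3108141017584242, 0.002092970580988803]) @ [[-0.04, 0.66, 0.61, -0.44], [0.91, 0.33, -0.15, 0.20], [0.32, -0.6, 0.73, 0.08], [-0.26, 0.31, 0.28, 0.87]]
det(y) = 0.00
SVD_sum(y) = [[0.01, -0.22, -0.20, 0.15], [0.16, -2.69, -2.48, 1.80], [-0.06, 1.01, 0.93, -0.68], [-0.05, 0.78, 0.72, -0.52]] + [[0.15, 0.05, -0.02, 0.03], [-0.1, -0.03, 0.02, -0.02], [-0.85, -0.31, 0.14, -0.19], [0.81, 0.30, -0.14, 0.18]] + [[-0.08, 0.14, -0.18, -0.02], [0.03, -0.06, 0.07, 0.01], [0.03, -0.05, 0.06, 0.01], [0.05, -0.09, 0.11, 0.01]] + [[-0.00, 0.0, 0.00, 0.0], [-0.0, 0.0, 0.0, 0.00], [-0.0, 0.0, 0.0, 0.00], [-0.0, 0.0, 0.00, 0.0]]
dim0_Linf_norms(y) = [0.88, 2.78, 2.39, 1.79]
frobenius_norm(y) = 4.72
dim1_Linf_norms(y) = [0.4, 2.78, 1.14, 0.99]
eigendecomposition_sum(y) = [[0.01, 0.02, 0.02, -0.01], [-0.92, -2.84, -2.06, 1.40], [0.22, 0.68, 0.49, -0.33], [0.31, 0.94, 0.68, -0.46]] + [[0.36,0.00,-0.27,0.19], [0.67,0.00,-0.51,0.36], [-0.95,-0.01,0.72,-0.52], [0.19,0.00,-0.15,0.11]] + [[-0.28, -0.04, -0.14, -0.02],[0.35, 0.05, 0.18, 0.03],[-0.15, -0.02, -0.08, -0.01],[0.31, 0.05, 0.15, 0.02]] + [[-0.00, -0.0, -0.00, -0.00], [0.0, 0.0, 0.0, 0.00], [0.00, 0.00, 0.00, 0.00], [0.00, 0.0, 0.0, 0.0]]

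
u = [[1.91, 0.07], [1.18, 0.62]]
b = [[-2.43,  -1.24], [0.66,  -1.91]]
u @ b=[[-4.6,-2.5], [-2.46,-2.65]]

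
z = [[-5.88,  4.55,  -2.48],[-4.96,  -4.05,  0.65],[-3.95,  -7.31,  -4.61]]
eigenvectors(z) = [[-0.36+0.00j, -0.46+0.01j, (-0.46-0.01j)],[-0.28+0.00j, 0.09-0.51j, (0.09+0.51j)],[(-0.89+0j), 0.72+0.00j, (0.72-0j)]]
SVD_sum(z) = [[-0.68,-0.81,-0.40], [-3.39,-4.07,-1.99], [-5.54,-6.65,-3.25]] + [[-5.4,5.3,-1.62], [-0.39,0.38,-0.12], [0.9,-0.88,0.27]] + [[0.20,0.06,-0.47],[-1.18,-0.36,2.75],[0.7,0.21,-1.63]]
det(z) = -303.69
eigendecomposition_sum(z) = [[(-3.31+0j), -0.07-0.00j, (-2.1+0j)],[-2.51+0.00j, -0.05-0.00j, (-1.59+0j)],[(-8.08+0j), -0.17-0.00j, (-5.13+0j)]] + [[-1.29+1.36j, (2.31+1.33j), -0.19-0.97j],[(-1.23-1.74j), (-2+2.27j), (1.12+0.01j)],[(2.07-2.09j), -3.57-2.16j, 0.26+1.52j]] + [[(-1.29-1.36j), 2.31-1.33j, -0.19+0.97j],[-1.23+1.74j, (-2-2.27j), (1.12-0.01j)],[2.07+2.09j, -3.57+2.16j, 0.26-1.52j]]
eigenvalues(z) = [(-8.49+0j), (-3.02+5.16j), (-3.02-5.16j)]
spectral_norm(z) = 10.90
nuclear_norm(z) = 22.30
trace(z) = -14.54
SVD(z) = [[-0.10, 0.98, 0.14],[-0.52, 0.07, -0.85],[-0.85, -0.16, 0.50]] @ diag([10.896598988593553, 7.864511563732089, 3.543753426200283]) @ [[0.6,0.72,0.35],[-0.70,0.68,-0.21],[0.39,0.12,-0.91]]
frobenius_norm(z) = 13.90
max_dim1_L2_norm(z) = 9.5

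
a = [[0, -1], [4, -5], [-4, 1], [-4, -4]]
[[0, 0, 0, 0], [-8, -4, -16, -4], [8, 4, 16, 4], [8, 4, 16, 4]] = a @ [[-2, -1, -4, -1], [0, 0, 0, 0]]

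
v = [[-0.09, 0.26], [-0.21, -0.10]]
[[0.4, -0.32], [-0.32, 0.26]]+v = [[0.31,-0.06], [-0.53,0.16]]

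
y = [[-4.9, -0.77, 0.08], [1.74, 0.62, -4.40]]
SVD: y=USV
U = [[-0.74,  0.67],[0.67,  0.74]]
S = [5.75, 3.78]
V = [[0.83, 0.17, -0.52], [-0.53, -0.02, -0.85]]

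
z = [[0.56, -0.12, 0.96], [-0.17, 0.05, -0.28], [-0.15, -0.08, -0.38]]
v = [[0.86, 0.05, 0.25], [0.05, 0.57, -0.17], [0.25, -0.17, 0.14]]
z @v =[[0.72, -0.20, 0.29], [-0.21, 0.07, -0.09], [-0.23, 0.01, -0.08]]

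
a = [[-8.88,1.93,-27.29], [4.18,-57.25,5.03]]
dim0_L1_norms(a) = [13.06, 59.18, 32.32]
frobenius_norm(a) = 64.40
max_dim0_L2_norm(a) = 57.28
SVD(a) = [[-0.11, 0.99],[0.99, 0.11]] @ diag([57.900561425352016, 28.199010383859886]) @ [[0.09, -0.99, 0.14], [-0.30, -0.16, -0.94]]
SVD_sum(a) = [[-0.58, 6.40, -0.9], [5.12, -56.75, 8.01]] + [[-8.30, -4.47, -26.39],[-0.94, -0.50, -2.98]]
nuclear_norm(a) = 86.10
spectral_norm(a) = 57.90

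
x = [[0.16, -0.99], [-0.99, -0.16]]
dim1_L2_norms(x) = [1.0, 1.0]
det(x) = -1.01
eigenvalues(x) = [1.0, -1.0]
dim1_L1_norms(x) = [1.15, 1.15]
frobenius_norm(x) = 1.42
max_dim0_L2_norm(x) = 1.0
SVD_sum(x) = [[0.16,0.0], [-0.99,0.0]] + [[0.0, -0.99], [0.0, -0.16]]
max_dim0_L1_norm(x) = 1.15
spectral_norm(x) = 1.00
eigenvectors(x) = [[0.76, 0.65], [-0.65, 0.76]]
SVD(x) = [[-0.16, 0.99], [0.99, 0.16]] @ diag([1.002845950283492, 1.0028459502834917]) @ [[-1.0, -0.00], [-0.0, -1.00]]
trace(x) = 0.00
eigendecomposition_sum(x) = [[0.58, -0.5],[-0.49, 0.42]] + [[-0.42, -0.50], [-0.5, -0.58]]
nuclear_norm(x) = 2.01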